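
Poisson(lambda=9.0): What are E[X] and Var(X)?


E[X] = Var(X) = lambda = 9.0

9.0, 9.0


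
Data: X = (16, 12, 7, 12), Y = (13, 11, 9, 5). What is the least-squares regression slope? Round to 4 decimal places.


b = sum((xi-xbar)(yi-ybar)) / sum((xi-xbar)^2)
n = 4, xbar = 47/4 = 11.75, ybar = 38/4 = 9.5
Sxy = sum((xi-xbar)(yi-ybar)) = 16.5
Sxx = sum((xi-xbar)^2) = 40.75
b = Sxy / Sxx = 66/163 ≈ 0.404908

0.4049


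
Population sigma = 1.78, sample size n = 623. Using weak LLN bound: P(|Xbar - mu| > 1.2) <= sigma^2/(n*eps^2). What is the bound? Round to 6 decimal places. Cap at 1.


bound = min(1, sigma^2/(n*eps^2))
sigma^2 = 1.78^2 = 3.1684
n*eps^2 = 623 * 1.2^2 = 623 * 1.44 = 897.12
sigma^2/(n*eps^2) = 3.1684 / 897.12 ≈ 0.00353175

0.003532


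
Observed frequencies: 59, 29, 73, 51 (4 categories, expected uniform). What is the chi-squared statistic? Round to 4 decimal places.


chi2 = sum((O-E)^2/E), E = total/4
total = 212, E = 212/4 = 53
(59 - 53)^2 / 53 = 36 / 53 = 36/53 ≈ 0.679245
(29 - 53)^2 / 53 = 576 / 53 = 576/53 ≈ 10.867925
(73 - 53)^2 / 53 = 400 / 53 = 400/53 ≈ 7.547170
(51 - 53)^2 / 53 = 4 / 53 = 4/53 ≈ 0.075472
chi2 = 1016/53 ≈ 19.169811

19.1698


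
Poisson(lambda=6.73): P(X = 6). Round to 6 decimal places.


P = e^(-lam) * lam^k / k!
e^(-6.73) ≈ 0.001194533
lam^k = 6.73^6 ≈ 92915.974333
k! = 6! = 720
P = 0.001194533 * 92915.974333 / 720 ≈ 0.154154

0.154154


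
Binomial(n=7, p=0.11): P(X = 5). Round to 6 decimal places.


P = C(n,k) * p^k * (1-p)^(n-k)
C(7,5) = 21
p^k = 0.11^5 = 0.0000161051
(1-p)^(n-k) = 0.89^2 = 0.7921
P = 21 * 0.0000161051 * 0.7921 ≈ 0.000268

0.000268


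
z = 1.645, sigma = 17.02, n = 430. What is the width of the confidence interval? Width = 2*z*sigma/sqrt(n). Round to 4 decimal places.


width = 2*z*sigma/sqrt(n)
2*z*sigma = 2 * 1.645 * 17.02 = 55.9958
sqrt(430) ≈ 20.736441
width = 55.9958 / 20.736441 ≈ 2.700357

2.7004


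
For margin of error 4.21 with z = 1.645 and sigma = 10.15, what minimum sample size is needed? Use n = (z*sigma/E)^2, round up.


z*sigma/E = 1.645 * 10.15 / 4.21 ≈ 3.965974
(z*sigma/E)^2 ≈ 15.728949
round up: n = 16

16


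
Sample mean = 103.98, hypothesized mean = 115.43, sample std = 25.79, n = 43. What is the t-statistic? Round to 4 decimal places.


t = (xbar - mu0) / (s/sqrt(n))
xbar - mu0 = 103.98 - 115.43 = -11.45
sqrt(43) ≈ 6.55743852
s/sqrt(n) = 25.79 / 6.55743852 ≈ 3.93293813
t = -11.45 / 3.93293813 ≈ -2.911309

-2.9113


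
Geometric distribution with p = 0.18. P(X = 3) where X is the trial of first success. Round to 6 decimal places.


P = (1-p)^(k-1) * p
(1-p)^(k-1) = 0.82^2 = 0.6724
P = 0.6724 * 0.18 = 0.121032

0.121032


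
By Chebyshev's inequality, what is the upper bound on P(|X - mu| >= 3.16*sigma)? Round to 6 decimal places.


P <= 1/k^2
k^2 = 3.16^2 = 9.9856
1/k^2 = 1 / 9.9856 = 625/6241 ≈ 0.10014421

0.100144


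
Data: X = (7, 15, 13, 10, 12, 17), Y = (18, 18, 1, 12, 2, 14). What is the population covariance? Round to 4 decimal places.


Cov = (1/n)*sum((xi-xbar)(yi-ybar))
n = 6, xbar = 74/6 = 37/3 ≈ 12.333333, ybar = 65/6 ≈ 10.833333
sum((xi-xbar)(yi-ybar)) = -32/3 ≈ -10.666667
Cov = -10.666667 / 6 = -16/9 ≈ -1.777778

-1.7778


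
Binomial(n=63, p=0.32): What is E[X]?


E[X] = n*p = 63 * 0.32 = 20.16

20.16


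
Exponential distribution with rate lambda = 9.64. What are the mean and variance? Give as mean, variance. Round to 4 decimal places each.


mean = 1/lam, var = 1/lam^2
mean = 1 / 9.64 = 25/241 ≈ 0.103734
lam^2 = 9.64^2 = 92.9296
var = 1 / 92.9296 ≈ 0.010761

0.1037, 0.0108


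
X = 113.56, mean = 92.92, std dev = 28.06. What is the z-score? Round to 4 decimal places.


z = (X - mu) / sigma
X - mu = 113.56 - 92.92 = 20.64
z = 20.64 / 28.06 = 1032/1403 ≈ 0.735567

0.7356


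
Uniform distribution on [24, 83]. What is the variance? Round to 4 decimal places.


Var = (b-a)^2 / 12
(b-a)^2 = (83 - 24)^2 = 3481
Var = 3481/12 ≈ 290.083333

290.0833


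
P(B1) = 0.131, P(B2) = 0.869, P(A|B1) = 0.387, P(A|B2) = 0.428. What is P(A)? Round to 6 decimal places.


P(A) = P(A|B1)*P(B1) + P(A|B2)*P(B2)
P(A|B1)*P(B1) = 0.387 * 0.131 = 0.050697
P(A|B2)*P(B2) = 0.428 * 0.869 = 0.371932
P(A) = 0.050697 + 0.371932 = 0.422629

0.422629


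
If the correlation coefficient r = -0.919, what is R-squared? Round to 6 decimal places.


R^2 = r^2 = (-0.919)^2 = 0.844561

0.844561


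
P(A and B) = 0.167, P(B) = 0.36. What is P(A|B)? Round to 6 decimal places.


P(A|B) = P(A and B) / P(B) = 0.167 / 0.36 = 167/360 ≈ 0.46388889

0.463889


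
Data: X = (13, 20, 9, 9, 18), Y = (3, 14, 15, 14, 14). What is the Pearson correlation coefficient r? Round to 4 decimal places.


r = sum((xi-xbar)(yi-ybar)) / sqrt(sum((xi-xbar)^2) * sum((yi-ybar)^2))
n = 5, xbar = 69/5 = 13.8, ybar = 60/5 = 12
Sxy = sum((xi-xbar)(yi-ybar)) = 4
Sxx = sum((xi-xbar)^2) = 102.8
Syy = sum((yi-ybar)^2) = 102
sqrt(Sxx*Syy) ≈ 102.399219
r = Sxy / sqrt(Sxx*Syy) = 4 / 102.399219 ≈ 0.039063

0.0391


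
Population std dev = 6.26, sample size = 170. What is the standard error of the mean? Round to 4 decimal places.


SE = sigma / sqrt(n)
sqrt(170) ≈ 13.038405
SE = 6.26 / 13.038405 ≈ 0.480120

0.4801


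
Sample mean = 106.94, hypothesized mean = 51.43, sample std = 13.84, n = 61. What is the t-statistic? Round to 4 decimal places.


t = (xbar - mu0) / (s/sqrt(n))
xbar - mu0 = 106.94 - 51.43 = 55.51
sqrt(61) ≈ 7.81024968
s/sqrt(n) = 13.84 / 7.81024968 ≈ 1.77203042
t = 55.51 / 1.77203042 ≈ 31.325647

31.3256


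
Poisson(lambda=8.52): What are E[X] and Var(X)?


E[X] = Var(X) = lambda = 8.52

8.52, 8.52


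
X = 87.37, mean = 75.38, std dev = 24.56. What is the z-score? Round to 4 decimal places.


z = (X - mu) / sigma
X - mu = 87.37 - 75.38 = 11.99
z = 11.99 / 24.56 = 1199/2456 ≈ 0.488192

0.4882


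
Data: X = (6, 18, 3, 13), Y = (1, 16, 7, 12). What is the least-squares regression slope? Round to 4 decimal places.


b = sum((xi-xbar)(yi-ybar)) / sum((xi-xbar)^2)
n = 4, xbar = 40/4 = 10, ybar = 36/4 = 9
Sxy = sum((xi-xbar)(yi-ybar)) = 111
Sxx = sum((xi-xbar)^2) = 138
b = Sxy / Sxx = 37/46 ≈ 0.804348

0.8043


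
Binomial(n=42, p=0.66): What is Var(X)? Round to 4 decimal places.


Var = n*p*(1-p) = 42 * 0.66 * 0.34 = 9.4248

9.4248


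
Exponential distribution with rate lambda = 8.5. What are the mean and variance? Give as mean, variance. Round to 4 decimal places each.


mean = 1/lam, var = 1/lam^2
mean = 1 / 8.5 = 2/17 ≈ 0.117647
lam^2 = 8.5^2 = 72.25
var = 1 / 72.25 = 4/289 ≈ 0.013841

0.1176, 0.0138


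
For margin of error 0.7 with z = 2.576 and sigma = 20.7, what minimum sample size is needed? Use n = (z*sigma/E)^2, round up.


z*sigma/E = 2.576 * 20.7 / 0.7 = 76.176
(z*sigma/E)^2 = 5802.782976
round up: n = 5803

5803


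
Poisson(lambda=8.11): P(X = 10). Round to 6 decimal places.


P = e^(-lam) * lam^k / k!
e^(-8.11) ≈ 0.0003005189
lam^k = 8.11^10 ≈ 1230859670.459382
k! = 10! = 3628800
P = 0.0003005189 * 1230859670.459382 / 3628800 ≈ 0.101934

0.101934


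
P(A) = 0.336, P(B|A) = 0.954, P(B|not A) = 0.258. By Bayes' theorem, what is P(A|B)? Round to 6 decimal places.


P(A|B) = P(B|A)*P(A) / P(B), P(B) = P(B|A)*P(A) + P(B|not A)*P(not A)
P(B|A)*P(A) = 0.954 * 0.336 = 0.320544
P(B|not A)*P(not A) = 0.258 * 0.664 = 0.171312
P(B) = 0.320544 + 0.171312 = 0.491856
P(A|B) = 0.320544 / 0.491856 ≈ 0.65170294

0.651703


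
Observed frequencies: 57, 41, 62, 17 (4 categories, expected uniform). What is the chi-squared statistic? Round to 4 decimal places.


chi2 = sum((O-E)^2/E), E = total/4
total = 177, E = 177/4 = 44.25
(57 - 44.25)^2 / 44.25 = 162.5625 / 44.25 = 867/236 ≈ 3.673729
(41 - 44.25)^2 / 44.25 = 10.5625 / 44.25 = 169/708 ≈ 0.238701
(62 - 44.25)^2 / 44.25 = 315.0625 / 44.25 = 5041/708 ≈ 7.120056
(17 - 44.25)^2 / 44.25 = 742.5625 / 44.25 = 11881/708 ≈ 16.781073
chi2 = 1641/59 ≈ 27.813559

27.8136


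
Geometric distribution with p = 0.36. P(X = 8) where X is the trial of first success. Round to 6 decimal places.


P = (1-p)^(k-1) * p
(1-p)^(k-1) = 0.64^7 ≈ 0.04398047
P = 0.04398047 * 0.36 ≈ 0.01583297

0.015833


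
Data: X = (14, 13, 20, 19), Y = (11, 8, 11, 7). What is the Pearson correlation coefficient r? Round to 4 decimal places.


r = sum((xi-xbar)(yi-ybar)) / sqrt(sum((xi-xbar)^2) * sum((yi-ybar)^2))
n = 4, xbar = 66/4 = 16.5, ybar = 37/4 = 9.25
Sxy = sum((xi-xbar)(yi-ybar)) = 0.5
Sxx = sum((xi-xbar)^2) = 37
Syy = sum((yi-ybar)^2) = 12.75
sqrt(Sxx*Syy) ≈ 21.719807
r = Sxy / sqrt(Sxx*Syy) = 0.5 / 21.719807 ≈ 0.023020

0.0230


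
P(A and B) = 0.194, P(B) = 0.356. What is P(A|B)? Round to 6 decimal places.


P(A|B) = P(A and B) / P(B) = 0.194 / 0.356 = 97/178 ≈ 0.54494382

0.544944


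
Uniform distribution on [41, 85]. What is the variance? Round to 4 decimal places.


Var = (b-a)^2 / 12
(b-a)^2 = (85 - 41)^2 = 1936
Var = 1936/12 ≈ 161.333333

161.3333


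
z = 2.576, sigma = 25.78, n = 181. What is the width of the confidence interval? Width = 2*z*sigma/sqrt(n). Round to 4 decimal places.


width = 2*z*sigma/sqrt(n)
2*z*sigma = 2 * 2.576 * 25.78 = 132.81856
sqrt(181) ≈ 13.453624
width = 132.81856 / 13.453624 ≈ 9.872326

9.8723


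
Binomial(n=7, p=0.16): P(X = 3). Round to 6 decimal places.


P = C(n,k) * p^k * (1-p)^(n-k)
C(7,3) = 35
p^k = 0.16^3 = 0.004096
(1-p)^(n-k) = 0.84^4 ≈ 0.4978714
P = 35 * 0.004096 * 0.4978714 ≈ 0.071375

0.071375


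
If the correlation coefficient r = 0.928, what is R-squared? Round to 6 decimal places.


R^2 = r^2 = (0.928)^2 = 0.861184

0.861184


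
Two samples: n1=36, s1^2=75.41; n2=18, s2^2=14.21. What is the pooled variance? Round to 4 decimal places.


sp^2 = ((n1-1)*s1^2 + (n2-1)*s2^2)/(n1+n2-2)
(n1-1)*s1^2 = 35 * 75.41 = 2639.35
(n2-1)*s2^2 = 17 * 14.21 = 241.57
numerator = 2639.35 + 241.57 = 2880.92
n1+n2-2 = 52
sp^2 = 2880.92 / 52 = 72023/1300 ≈ 55.402308

55.4023


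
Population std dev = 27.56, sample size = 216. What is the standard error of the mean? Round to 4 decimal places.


SE = sigma / sqrt(n)
sqrt(216) ≈ 14.696938
SE = 27.56 / 14.696938 ≈ 1.875220

1.8752


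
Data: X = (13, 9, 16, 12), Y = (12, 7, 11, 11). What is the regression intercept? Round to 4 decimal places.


a = ybar - b*xbar, where b = sum((xi-xbar)(yi-ybar)) / sum((xi-xbar)^2)
n = 4, xbar = 50/4 = 12.5, ybar = 41/4 = 10.25
Sxy = sum((xi-xbar)(yi-ybar)) = 14.5
Sxx = sum((xi-xbar)^2) = 25
b = Sxy / Sxx = 0.58
a = 10.25 - 0.58 * 12.5 = 3

3.0000


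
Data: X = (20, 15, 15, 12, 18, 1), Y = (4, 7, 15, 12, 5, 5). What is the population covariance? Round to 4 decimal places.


Cov = (1/n)*sum((xi-xbar)(yi-ybar))
n = 6, xbar = 81/6 = 13.5, ybar = 48/6 = 8
sum((xi-xbar)(yi-ybar)) = 1
Cov = 1 / 6 = 1/6 ≈ 0.166667

0.1667


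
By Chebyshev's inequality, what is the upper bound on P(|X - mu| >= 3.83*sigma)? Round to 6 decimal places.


P <= 1/k^2
k^2 = 3.83^2 = 14.6689
1/k^2 = 1 / 14.6689 ≈ 0.06817144

0.068171


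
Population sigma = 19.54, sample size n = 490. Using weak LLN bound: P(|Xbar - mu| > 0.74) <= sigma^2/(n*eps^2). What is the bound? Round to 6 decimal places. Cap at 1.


bound = min(1, sigma^2/(n*eps^2))
sigma^2 = 19.54^2 = 381.8116
n*eps^2 = 490 * 0.74^2 = 490 * 0.5476 = 268.324
sigma^2/(n*eps^2) = 381.8116 / 268.324 ≈ 1.42294987
this exceeds 1, so the bound is capped at 1

1.000000


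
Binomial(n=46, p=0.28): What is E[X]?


E[X] = n*p = 46 * 0.28 = 12.88

12.88


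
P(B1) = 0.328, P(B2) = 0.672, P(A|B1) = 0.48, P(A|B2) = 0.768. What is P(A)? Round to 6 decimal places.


P(A) = P(A|B1)*P(B1) + P(A|B2)*P(B2)
P(A|B1)*P(B1) = 0.48 * 0.328 = 0.15744
P(A|B2)*P(B2) = 0.768 * 0.672 = 0.516096
P(A) = 0.15744 + 0.516096 = 0.673536

0.673536


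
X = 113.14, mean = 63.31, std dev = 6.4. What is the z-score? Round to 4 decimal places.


z = (X - mu) / sigma
X - mu = 113.14 - 63.31 = 49.83
z = 49.83 / 6.4 = 4983/640 ≈ 7.785938

7.7859


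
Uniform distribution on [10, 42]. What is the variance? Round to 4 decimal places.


Var = (b-a)^2 / 12
(b-a)^2 = (42 - 10)^2 = 1024
Var = 1024/12 ≈ 85.333333

85.3333


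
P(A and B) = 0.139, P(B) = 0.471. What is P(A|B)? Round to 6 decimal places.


P(A|B) = P(A and B) / P(B) = 0.139 / 0.471 = 139/471 ≈ 0.29511677

0.295117


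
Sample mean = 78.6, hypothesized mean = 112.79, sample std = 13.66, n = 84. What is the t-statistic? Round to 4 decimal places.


t = (xbar - mu0) / (s/sqrt(n))
xbar - mu0 = 78.6 - 112.79 = -34.19
sqrt(84) ≈ 9.16515139
s/sqrt(n) = 13.66 / 9.16515139 ≈ 1.49042819
t = -34.19 / 1.49042819 ≈ -22.939716

-22.9397


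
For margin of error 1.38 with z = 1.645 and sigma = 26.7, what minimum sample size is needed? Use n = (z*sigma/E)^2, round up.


z*sigma/E = 1.645 * 26.7 / 1.38 = 29281/920 ≈ 31.827174
(z*sigma/E)^2 ≈ 1012.968999
round up: n = 1013

1013


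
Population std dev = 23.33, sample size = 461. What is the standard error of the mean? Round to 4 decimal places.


SE = sigma / sqrt(n)
sqrt(461) ≈ 21.470911
SE = 23.33 / 21.470911 ≈ 1.086586

1.0866


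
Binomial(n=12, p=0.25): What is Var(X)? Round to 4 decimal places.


Var = n*p*(1-p) = 12 * 0.25 * 0.75 = 2.25

2.2500


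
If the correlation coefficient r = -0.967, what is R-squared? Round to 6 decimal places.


R^2 = r^2 = (-0.967)^2 = 0.935089

0.935089


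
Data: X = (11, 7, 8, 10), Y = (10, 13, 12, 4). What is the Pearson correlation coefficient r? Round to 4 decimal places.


r = sum((xi-xbar)(yi-ybar)) / sqrt(sum((xi-xbar)^2) * sum((yi-ybar)^2))
n = 4, xbar = 36/4 = 9, ybar = 39/4 = 9.75
Sxy = sum((xi-xbar)(yi-ybar)) = -14
Sxx = sum((xi-xbar)^2) = 10
Syy = sum((yi-ybar)^2) = 48.75
sqrt(Sxx*Syy) ≈ 22.079402
r = Sxy / sqrt(Sxx*Syy) = -14 / 22.079402 ≈ -0.634075

-0.6341


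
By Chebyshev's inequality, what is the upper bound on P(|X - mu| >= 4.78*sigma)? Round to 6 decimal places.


P <= 1/k^2
k^2 = 4.78^2 = 22.8484
1/k^2 = 1 / 22.8484 ≈ 0.04376674

0.043767


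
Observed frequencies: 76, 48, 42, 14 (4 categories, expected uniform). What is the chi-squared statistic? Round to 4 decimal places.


chi2 = sum((O-E)^2/E), E = total/4
total = 180, E = 180/4 = 45
(76 - 45)^2 / 45 = 961 / 45 = 961/45 ≈ 21.355556
(48 - 45)^2 / 45 = 9 / 45 = 0.2
(42 - 45)^2 / 45 = 9 / 45 = 0.2
(14 - 45)^2 / 45 = 961 / 45 = 961/45 ≈ 21.355556
chi2 = 388/9 ≈ 43.111111

43.1111


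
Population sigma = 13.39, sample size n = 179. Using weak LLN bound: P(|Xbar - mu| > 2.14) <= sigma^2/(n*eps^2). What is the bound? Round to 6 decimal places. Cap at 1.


bound = min(1, sigma^2/(n*eps^2))
sigma^2 = 13.39^2 = 179.2921
n*eps^2 = 179 * 2.14^2 = 179 * 4.5796 = 819.7484
sigma^2/(n*eps^2) = 179.2921 / 819.7484 ≈ 0.21871601

0.218716


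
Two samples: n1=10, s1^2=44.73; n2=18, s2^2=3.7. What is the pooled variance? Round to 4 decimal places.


sp^2 = ((n1-1)*s1^2 + (n2-1)*s2^2)/(n1+n2-2)
(n1-1)*s1^2 = 9 * 44.73 = 402.57
(n2-1)*s2^2 = 17 * 3.7 = 62.9
numerator = 402.57 + 62.9 = 465.47
n1+n2-2 = 26
sp^2 = 465.47 / 26 = 46547/2600 ≈ 17.902692

17.9027


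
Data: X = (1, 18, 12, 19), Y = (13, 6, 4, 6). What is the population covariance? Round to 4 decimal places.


Cov = (1/n)*sum((xi-xbar)(yi-ybar))
n = 4, xbar = 50/4 = 12.5, ybar = 29/4 = 7.25
sum((xi-xbar)(yi-ybar)) = -79.5
Cov = -79.5 / 4 = -19.875

-19.8750


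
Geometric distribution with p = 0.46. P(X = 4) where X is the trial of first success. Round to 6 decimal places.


P = (1-p)^(k-1) * p
(1-p)^(k-1) = 0.54^3 = 0.157464
P = 0.157464 * 0.46 = 0.07243344

0.072433


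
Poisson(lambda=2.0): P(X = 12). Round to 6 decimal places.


P = e^(-lam) * lam^k / k!
e^(-2.0) ≈ 0.1353353
lam^k = 2.0^12 = 4096
k! = 12! = 479001600
P = 0.1353353 * 4096 / 479001600 ≈ 0.000001

0.000001


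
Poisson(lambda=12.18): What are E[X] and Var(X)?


E[X] = Var(X) = lambda = 12.18

12.18, 12.18


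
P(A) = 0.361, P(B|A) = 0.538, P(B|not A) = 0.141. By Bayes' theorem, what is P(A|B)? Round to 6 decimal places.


P(A|B) = P(B|A)*P(A) / P(B), P(B) = P(B|A)*P(A) + P(B|not A)*P(not A)
P(B|A)*P(A) = 0.538 * 0.361 = 0.194218
P(B|not A)*P(not A) = 0.141 * 0.639 = 0.090099
P(B) = 0.194218 + 0.090099 = 0.284317
P(A|B) = 0.194218 / 0.284317 ≈ 0.68310372

0.683104


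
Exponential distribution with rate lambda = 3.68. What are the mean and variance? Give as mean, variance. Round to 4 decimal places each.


mean = 1/lam, var = 1/lam^2
mean = 1 / 3.68 = 25/92 ≈ 0.271739
lam^2 = 3.68^2 = 13.5424
var = 1 / 13.5424 = 625/8464 ≈ 0.073842

0.2717, 0.0738


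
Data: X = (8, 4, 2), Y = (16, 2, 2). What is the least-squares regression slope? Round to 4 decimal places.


b = sum((xi-xbar)(yi-ybar)) / sum((xi-xbar)^2)
n = 3, xbar = 14/3 ≈ 4.666667, ybar = 20/3 ≈ 6.666667
Sxy = sum((xi-xbar)(yi-ybar)) = 140/3 ≈ 46.666667
Sxx = sum((xi-xbar)^2) = 56/3 ≈ 18.666667
b = Sxy / Sxx = 2.5

2.5000


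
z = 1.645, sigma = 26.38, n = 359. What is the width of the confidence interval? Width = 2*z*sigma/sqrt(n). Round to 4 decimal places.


width = 2*z*sigma/sqrt(n)
2*z*sigma = 2 * 1.645 * 26.38 = 86.7902
sqrt(359) ≈ 18.947295
width = 86.7902 / 18.947295 ≈ 4.580612

4.5806


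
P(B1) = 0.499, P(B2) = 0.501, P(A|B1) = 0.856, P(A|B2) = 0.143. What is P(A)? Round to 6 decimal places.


P(A) = P(A|B1)*P(B1) + P(A|B2)*P(B2)
P(A|B1)*P(B1) = 0.856 * 0.499 = 0.427144
P(A|B2)*P(B2) = 0.143 * 0.501 = 0.071643
P(A) = 0.427144 + 0.071643 = 0.498787

0.498787


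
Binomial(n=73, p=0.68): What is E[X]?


E[X] = n*p = 73 * 0.68 = 49.64

49.64


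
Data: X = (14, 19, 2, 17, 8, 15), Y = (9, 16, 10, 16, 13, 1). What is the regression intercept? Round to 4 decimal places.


a = ybar - b*xbar, where b = sum((xi-xbar)(yi-ybar)) / sum((xi-xbar)^2)
n = 6, xbar = 75/6 = 12.5, ybar = 65/6 ≈ 10.833333
Sxy = sum((xi-xbar)(yi-ybar)) = 28.5
Sxx = sum((xi-xbar)^2) = 201.5
b = Sxy / Sxx = 57/403 ≈ 0.141439
a = 10.833333 - 0.141439 * 12.5 = 10960/1209 ≈ 9.065343

9.0653


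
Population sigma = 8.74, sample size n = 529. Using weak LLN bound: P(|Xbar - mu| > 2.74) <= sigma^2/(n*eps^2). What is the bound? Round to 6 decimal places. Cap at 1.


bound = min(1, sigma^2/(n*eps^2))
sigma^2 = 8.74^2 = 76.3876
n*eps^2 = 529 * 2.74^2 = 529 * 7.5076 = 3971.5204
sigma^2/(n*eps^2) = 76.3876 / 3971.5204 ≈ 0.01923384

0.019234


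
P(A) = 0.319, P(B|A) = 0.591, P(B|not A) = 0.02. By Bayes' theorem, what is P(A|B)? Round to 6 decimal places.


P(A|B) = P(B|A)*P(A) / P(B), P(B) = P(B|A)*P(A) + P(B|not A)*P(not A)
P(B|A)*P(A) = 0.591 * 0.319 = 0.188529
P(B|not A)*P(not A) = 0.02 * 0.681 = 0.01362
P(B) = 0.188529 + 0.01362 = 0.202149
P(A|B) = 0.188529 / 0.202149 ≈ 0.93262396

0.932624


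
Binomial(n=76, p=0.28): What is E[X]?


E[X] = n*p = 76 * 0.28 = 21.28

21.28


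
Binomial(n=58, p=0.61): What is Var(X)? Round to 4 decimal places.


Var = n*p*(1-p) = 58 * 0.61 * 0.39 = 13.7982

13.7982


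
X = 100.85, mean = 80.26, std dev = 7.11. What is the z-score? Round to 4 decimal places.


z = (X - mu) / sigma
X - mu = 100.85 - 80.26 = 20.59
z = 20.59 / 7.11 = 2059/711 ≈ 2.895921

2.8959


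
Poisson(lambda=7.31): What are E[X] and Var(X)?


E[X] = Var(X) = lambda = 7.31

7.31, 7.31


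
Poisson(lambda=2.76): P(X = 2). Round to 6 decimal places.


P = e^(-lam) * lam^k / k!
e^(-2.76) ≈ 0.06329177
lam^k = 2.76^2 = 7.6176
k! = 2! = 2
P = 0.06329177 * 7.6176 / 2 ≈ 0.241066

0.241066


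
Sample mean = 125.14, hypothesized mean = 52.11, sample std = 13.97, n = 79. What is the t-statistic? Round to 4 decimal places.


t = (xbar - mu0) / (s/sqrt(n))
xbar - mu0 = 125.14 - 52.11 = 73.03
sqrt(79) ≈ 8.88819442
s/sqrt(n) = 13.97 / 8.88819442 ≈ 1.57174780
t = 73.03 / 1.57174780 ≈ 46.464197

46.4642


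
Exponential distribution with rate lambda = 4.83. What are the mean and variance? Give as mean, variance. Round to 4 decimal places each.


mean = 1/lam, var = 1/lam^2
mean = 1 / 4.83 = 100/483 ≈ 0.207039
lam^2 = 4.83^2 = 23.3289
var = 1 / 23.3289 ≈ 0.042865

0.2070, 0.0429


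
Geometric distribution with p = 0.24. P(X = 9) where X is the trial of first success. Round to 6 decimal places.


P = (1-p)^(k-1) * p
(1-p)^(k-1) = 0.76^8 ≈ 0.1113035
P = 0.1113035 * 0.24 ≈ 0.02671283

0.026713


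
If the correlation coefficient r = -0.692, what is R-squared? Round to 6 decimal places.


R^2 = r^2 = (-0.692)^2 = 0.478864

0.478864


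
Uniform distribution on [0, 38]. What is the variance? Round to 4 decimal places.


Var = (b-a)^2 / 12
(b-a)^2 = (38 - 0)^2 = 1444
Var = 1444/12 ≈ 120.333333

120.3333


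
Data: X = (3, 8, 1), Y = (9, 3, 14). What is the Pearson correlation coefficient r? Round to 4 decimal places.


r = sum((xi-xbar)(yi-ybar)) / sqrt(sum((xi-xbar)^2) * sum((yi-ybar)^2))
n = 3, xbar = 12/3 = 4, ybar = 26/3 ≈ 8.666667
Sxy = sum((xi-xbar)(yi-ybar)) = -39
Sxx = sum((xi-xbar)^2) = 26
Syy = sum((yi-ybar)^2) = 182/3 ≈ 60.666667
sqrt(Sxx*Syy) ≈ 39.715656
r = Sxy / sqrt(Sxx*Syy) = -39 / 39.715656 ≈ -0.981981

-0.9820


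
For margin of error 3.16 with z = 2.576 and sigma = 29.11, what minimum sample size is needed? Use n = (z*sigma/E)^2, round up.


z*sigma/E = 2.576 * 29.11 / 3.16 ≈ 23.730177
(z*sigma/E)^2 ≈ 563.121311
round up: n = 564

564


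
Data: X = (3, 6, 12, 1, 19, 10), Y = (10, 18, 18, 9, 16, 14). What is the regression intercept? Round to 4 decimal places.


a = ybar - b*xbar, where b = sum((xi-xbar)(yi-ybar)) / sum((xi-xbar)^2)
n = 6, xbar = 51/6 = 8.5, ybar = 85/6 ≈ 14.166667
Sxy = sum((xi-xbar)(yi-ybar)) = 84.5
Sxx = sum((xi-xbar)^2) = 217.5
b = Sxy / Sxx = 169/435 ≈ 0.388506
a = 14.166667 - 0.388506 * 8.5 = 4726/435 ≈ 10.864368

10.8644


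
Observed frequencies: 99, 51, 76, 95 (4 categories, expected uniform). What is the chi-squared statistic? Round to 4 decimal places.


chi2 = sum((O-E)^2/E), E = total/4
total = 321, E = 321/4 = 80.25
(99 - 80.25)^2 / 80.25 = 351.5625 / 80.25 = 1875/428 ≈ 4.380841
(51 - 80.25)^2 / 80.25 = 855.5625 / 80.25 = 4563/428 ≈ 10.661215
(76 - 80.25)^2 / 80.25 = 18.0625 / 80.25 = 289/1284 ≈ 0.225078
(95 - 80.25)^2 / 80.25 = 217.5625 / 80.25 = 3481/1284 ≈ 2.711059
chi2 = 5771/321 ≈ 17.978193

17.9782


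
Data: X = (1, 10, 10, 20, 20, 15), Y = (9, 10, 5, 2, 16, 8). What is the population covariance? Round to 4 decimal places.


Cov = (1/n)*sum((xi-xbar)(yi-ybar))
n = 6, xbar = 76/6 = 38/3 ≈ 12.666667, ybar = 50/6 = 25/3 ≈ 8.333333
sum((xi-xbar)(yi-ybar)) = 17/3 ≈ 5.666667
Cov = 5.666667 / 6 = 17/18 ≈ 0.944444

0.9444


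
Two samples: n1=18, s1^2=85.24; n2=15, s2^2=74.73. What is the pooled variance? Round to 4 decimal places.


sp^2 = ((n1-1)*s1^2 + (n2-1)*s2^2)/(n1+n2-2)
(n1-1)*s1^2 = 17 * 85.24 = 1449.08
(n2-1)*s2^2 = 14 * 74.73 = 1046.22
numerator = 1449.08 + 1046.22 = 2495.3
n1+n2-2 = 31
sp^2 = 2495.3 / 31 = 24953/310 ≈ 80.493548

80.4935


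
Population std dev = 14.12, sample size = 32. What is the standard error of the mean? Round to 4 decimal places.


SE = sigma / sqrt(n)
sqrt(32) ≈ 5.656854
SE = 14.12 / 5.656854 ≈ 2.496087

2.4961


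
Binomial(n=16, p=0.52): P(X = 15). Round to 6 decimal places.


P = C(n,k) * p^k * (1-p)^(n-k)
C(16,15) = 16
p^k = 0.52^15 ≈ 0.00005496043
(1-p)^(n-k) = 0.48^1 = 0.48
P = 16 * 0.00005496043 * 0.48 ≈ 0.000422

0.000422


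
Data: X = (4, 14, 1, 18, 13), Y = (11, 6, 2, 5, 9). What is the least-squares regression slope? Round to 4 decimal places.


b = sum((xi-xbar)(yi-ybar)) / sum((xi-xbar)^2)
n = 5, xbar = 50/5 = 10, ybar = 33/5 = 6.6
Sxy = sum((xi-xbar)(yi-ybar)) = 7
Sxx = sum((xi-xbar)^2) = 206
b = Sxy / Sxx = 7/206 ≈ 0.033981

0.0340


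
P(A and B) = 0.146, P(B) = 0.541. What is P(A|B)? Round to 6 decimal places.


P(A|B) = P(A and B) / P(B) = 0.146 / 0.541 = 146/541 ≈ 0.26987061

0.269871


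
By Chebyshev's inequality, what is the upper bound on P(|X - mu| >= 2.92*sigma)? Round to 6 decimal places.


P <= 1/k^2
k^2 = 2.92^2 = 8.5264
1/k^2 = 1 / 8.5264 = 625/5329 ≈ 0.11728279

0.117283


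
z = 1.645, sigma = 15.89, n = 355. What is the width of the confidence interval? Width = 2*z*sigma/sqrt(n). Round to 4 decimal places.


width = 2*z*sigma/sqrt(n)
2*z*sigma = 2 * 1.645 * 15.89 = 52.2781
sqrt(355) ≈ 18.841444
width = 52.2781 / 18.841444 ≈ 2.774633

2.7746


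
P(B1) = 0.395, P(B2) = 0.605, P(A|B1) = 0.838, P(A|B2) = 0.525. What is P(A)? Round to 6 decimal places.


P(A) = P(A|B1)*P(B1) + P(A|B2)*P(B2)
P(A|B1)*P(B1) = 0.838 * 0.395 = 0.33101
P(A|B2)*P(B2) = 0.525 * 0.605 = 0.317625
P(A) = 0.33101 + 0.317625 = 0.648635

0.648635


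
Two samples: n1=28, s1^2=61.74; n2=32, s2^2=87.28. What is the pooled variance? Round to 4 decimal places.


sp^2 = ((n1-1)*s1^2 + (n2-1)*s2^2)/(n1+n2-2)
(n1-1)*s1^2 = 27 * 61.74 = 1666.98
(n2-1)*s2^2 = 31 * 87.28 = 2705.68
numerator = 1666.98 + 2705.68 = 4372.66
n1+n2-2 = 58
sp^2 = 4372.66 / 58 = 218633/2900 ≈ 75.390690

75.3907


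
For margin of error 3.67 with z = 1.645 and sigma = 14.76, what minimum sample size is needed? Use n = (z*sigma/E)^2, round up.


z*sigma/E = 1.645 * 14.76 / 3.67 ≈ 6.615858
(z*sigma/E)^2 ≈ 43.769581
round up: n = 44

44


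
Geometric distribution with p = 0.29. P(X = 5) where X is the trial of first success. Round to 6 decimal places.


P = (1-p)^(k-1) * p
(1-p)^(k-1) = 0.71^4 ≈ 0.2541168
P = 0.2541168 * 0.29 ≈ 0.07369387

0.073694


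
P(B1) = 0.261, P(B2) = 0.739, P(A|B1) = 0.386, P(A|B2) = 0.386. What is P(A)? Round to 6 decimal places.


P(A) = P(A|B1)*P(B1) + P(A|B2)*P(B2)
P(A|B1)*P(B1) = 0.386 * 0.261 = 0.100746
P(A|B2)*P(B2) = 0.386 * 0.739 = 0.285254
P(A) = 0.100746 + 0.285254 = 0.386

0.386000


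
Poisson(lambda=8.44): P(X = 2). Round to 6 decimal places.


P = e^(-lam) * lam^k / k!
e^(-8.44) ≈ 0.0002160502
lam^k = 8.44^2 = 71.2336
k! = 2! = 2
P = 0.0002160502 * 71.2336 / 2 ≈ 0.007695

0.007695


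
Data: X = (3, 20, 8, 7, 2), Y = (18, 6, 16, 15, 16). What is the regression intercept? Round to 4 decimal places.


a = ybar - b*xbar, where b = sum((xi-xbar)(yi-ybar)) / sum((xi-xbar)^2)
n = 5, xbar = 40/5 = 8, ybar = 71/5 = 14.2
Sxy = sum((xi-xbar)(yi-ybar)) = -129
Sxx = sum((xi-xbar)^2) = 206
b = Sxy / Sxx = -129/206 ≈ -0.626214
a = 14.2 - (-0.626214) * 8 = 9893/515 ≈ 19.209709

19.2097


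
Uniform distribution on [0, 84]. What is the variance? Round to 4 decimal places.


Var = (b-a)^2 / 12
(b-a)^2 = (84 - 0)^2 = 7056
Var = 7056/12 = 588

588.0000


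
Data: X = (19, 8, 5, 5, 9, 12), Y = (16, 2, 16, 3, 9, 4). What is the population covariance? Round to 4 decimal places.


Cov = (1/n)*sum((xi-xbar)(yi-ybar))
n = 6, xbar = 58/6 = 29/3 ≈ 9.666667, ybar = 50/6 = 25/3 ≈ 8.333333
sum((xi-xbar)(yi-ybar)) = 182/3 ≈ 60.666667
Cov = 60.666667 / 6 = 91/9 ≈ 10.111111

10.1111


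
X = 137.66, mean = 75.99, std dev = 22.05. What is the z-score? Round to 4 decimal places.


z = (X - mu) / sigma
X - mu = 137.66 - 75.99 = 61.67
z = 61.67 / 22.05 = 881/315 ≈ 2.796825

2.7968


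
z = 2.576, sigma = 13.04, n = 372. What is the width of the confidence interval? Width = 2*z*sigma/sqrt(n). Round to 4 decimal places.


width = 2*z*sigma/sqrt(n)
2*z*sigma = 2 * 2.576 * 13.04 = 67.18208
sqrt(372) ≈ 19.287302
width = 67.18208 / 19.287302 ≈ 3.483229

3.4832


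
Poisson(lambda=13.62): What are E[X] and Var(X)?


E[X] = Var(X) = lambda = 13.62

13.62, 13.62


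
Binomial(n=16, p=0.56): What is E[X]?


E[X] = n*p = 16 * 0.56 = 8.96

8.96


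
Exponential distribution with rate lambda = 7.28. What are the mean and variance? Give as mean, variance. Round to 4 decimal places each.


mean = 1/lam, var = 1/lam^2
mean = 1 / 7.28 = 25/182 ≈ 0.137363
lam^2 = 7.28^2 = 52.9984
var = 1 / 52.9984 ≈ 0.018868

0.1374, 0.0189


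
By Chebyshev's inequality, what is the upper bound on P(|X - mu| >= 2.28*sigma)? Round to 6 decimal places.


P <= 1/k^2
k^2 = 2.28^2 = 5.1984
1/k^2 = 1 / 5.1984 = 625/3249 ≈ 0.19236688

0.192367


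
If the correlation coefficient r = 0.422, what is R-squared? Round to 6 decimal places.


R^2 = r^2 = (0.422)^2 = 0.178084

0.178084


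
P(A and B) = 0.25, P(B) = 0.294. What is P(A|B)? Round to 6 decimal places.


P(A|B) = P(A and B) / P(B) = 0.25 / 0.294 = 125/147 ≈ 0.85034014

0.850340


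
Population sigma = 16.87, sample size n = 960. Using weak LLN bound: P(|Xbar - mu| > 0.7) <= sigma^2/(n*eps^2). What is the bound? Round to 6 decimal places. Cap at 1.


bound = min(1, sigma^2/(n*eps^2))
sigma^2 = 16.87^2 = 284.5969
n*eps^2 = 960 * 0.7^2 = 960 * 0.49 = 470.4
sigma^2/(n*eps^2) = 284.5969 / 470.4 ≈ 0.60501042

0.605010


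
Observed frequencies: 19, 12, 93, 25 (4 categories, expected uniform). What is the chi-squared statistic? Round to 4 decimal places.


chi2 = sum((O-E)^2/E), E = total/4
total = 149, E = 149/4 = 37.25
(19 - 37.25)^2 / 37.25 = 333.0625 / 37.25 = 5329/596 ≈ 8.941275
(12 - 37.25)^2 / 37.25 = 637.5625 / 37.25 = 10201/596 ≈ 17.115772
(93 - 37.25)^2 / 37.25 = 3108.0625 / 37.25 = 49729/596 ≈ 83.437919
(25 - 37.25)^2 / 37.25 = 150.0625 / 37.25 = 2401/596 ≈ 4.028523
chi2 = 16915/149 ≈ 113.523490

113.5235


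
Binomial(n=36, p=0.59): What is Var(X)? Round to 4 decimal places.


Var = n*p*(1-p) = 36 * 0.59 * 0.41 = 8.7084

8.7084


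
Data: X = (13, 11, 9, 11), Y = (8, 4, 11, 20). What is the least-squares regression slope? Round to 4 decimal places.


b = sum((xi-xbar)(yi-ybar)) / sum((xi-xbar)^2)
n = 4, xbar = 44/4 = 11, ybar = 43/4 = 10.75
Sxy = sum((xi-xbar)(yi-ybar)) = -6
Sxx = sum((xi-xbar)^2) = 8
b = Sxy / Sxx = -0.75

-0.7500


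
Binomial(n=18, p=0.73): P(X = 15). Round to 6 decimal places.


P = C(n,k) * p^k * (1-p)^(n-k)
C(18,15) = 816
p^k = 0.73^15 ≈ 0.008909286
(1-p)^(n-k) = 0.27^3 = 0.019683
P = 816 * 0.008909286 * 0.019683 ≈ 0.143095

0.143095


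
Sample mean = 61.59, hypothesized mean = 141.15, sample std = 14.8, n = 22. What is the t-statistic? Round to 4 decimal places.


t = (xbar - mu0) / (s/sqrt(n))
xbar - mu0 = 61.59 - 141.15 = -79.56
sqrt(22) ≈ 4.69041576
s/sqrt(n) = 14.8 / 4.69041576 ≈ 3.15537060
t = -79.56 / 3.15537060 ≈ -25.214154

-25.2142


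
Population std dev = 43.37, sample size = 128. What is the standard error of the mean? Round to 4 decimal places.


SE = sigma / sqrt(n)
sqrt(128) ≈ 11.313708
SE = 43.37 / 11.313708 ≈ 3.833403

3.8334


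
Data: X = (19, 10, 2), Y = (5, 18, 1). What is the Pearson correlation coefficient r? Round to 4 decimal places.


r = sum((xi-xbar)(yi-ybar)) / sqrt(sum((xi-xbar)^2) * sum((yi-ybar)^2))
n = 3, xbar = 31/3 ≈ 10.333333, ybar = 24/3 = 8
Sxy = sum((xi-xbar)(yi-ybar)) = 29
Sxx = sum((xi-xbar)^2) = 434/3 ≈ 144.666667
Syy = sum((yi-ybar)^2) = 158
sqrt(Sxx*Syy) ≈ 151.186419
r = Sxy / sqrt(Sxx*Syy) = 29 / 151.186419 ≈ 0.191816

0.1918


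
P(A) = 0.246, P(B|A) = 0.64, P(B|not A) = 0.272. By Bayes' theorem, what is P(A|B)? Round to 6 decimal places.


P(A|B) = P(B|A)*P(A) / P(B), P(B) = P(B|A)*P(A) + P(B|not A)*P(not A)
P(B|A)*P(A) = 0.64 * 0.246 = 0.15744
P(B|not A)*P(not A) = 0.272 * 0.754 = 0.205088
P(B) = 0.15744 + 0.205088 = 0.362528
P(A|B) = 0.15744 / 0.362528 ≈ 0.43428370

0.434284


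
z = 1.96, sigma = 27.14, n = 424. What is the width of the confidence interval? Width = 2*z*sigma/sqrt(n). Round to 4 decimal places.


width = 2*z*sigma/sqrt(n)
2*z*sigma = 2 * 1.96 * 27.14 = 106.3888
sqrt(424) ≈ 20.591260
width = 106.3888 / 20.591260 ≈ 5.166697

5.1667


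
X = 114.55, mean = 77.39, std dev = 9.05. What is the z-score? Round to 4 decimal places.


z = (X - mu) / sigma
X - mu = 114.55 - 77.39 = 37.16
z = 37.16 / 9.05 = 3716/905 ≈ 4.106077

4.1061


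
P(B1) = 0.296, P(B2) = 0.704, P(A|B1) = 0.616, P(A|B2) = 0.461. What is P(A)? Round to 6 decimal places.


P(A) = P(A|B1)*P(B1) + P(A|B2)*P(B2)
P(A|B1)*P(B1) = 0.616 * 0.296 = 0.182336
P(A|B2)*P(B2) = 0.461 * 0.704 = 0.324544
P(A) = 0.182336 + 0.324544 = 0.50688

0.506880


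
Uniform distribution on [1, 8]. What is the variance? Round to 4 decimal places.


Var = (b-a)^2 / 12
(b-a)^2 = (8 - 1)^2 = 49
Var = 49/12 ≈ 4.083333

4.0833


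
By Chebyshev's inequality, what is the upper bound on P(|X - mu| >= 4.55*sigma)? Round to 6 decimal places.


P <= 1/k^2
k^2 = 4.55^2 = 20.7025
1/k^2 = 1 / 20.7025 = 400/8281 ≈ 0.04830335

0.048303


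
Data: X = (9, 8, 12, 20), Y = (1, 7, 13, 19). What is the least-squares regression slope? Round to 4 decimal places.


b = sum((xi-xbar)(yi-ybar)) / sum((xi-xbar)^2)
n = 4, xbar = 49/4 = 12.25, ybar = 40/4 = 10
Sxy = sum((xi-xbar)(yi-ybar)) = 111
Sxx = sum((xi-xbar)^2) = 88.75
b = Sxy / Sxx = 444/355 ≈ 1.250704

1.2507


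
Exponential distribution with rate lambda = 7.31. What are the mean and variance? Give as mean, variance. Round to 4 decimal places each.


mean = 1/lam, var = 1/lam^2
mean = 1 / 7.31 = 100/731 ≈ 0.136799
lam^2 = 7.31^2 = 53.4361
var = 1 / 53.4361 ≈ 0.018714

0.1368, 0.0187


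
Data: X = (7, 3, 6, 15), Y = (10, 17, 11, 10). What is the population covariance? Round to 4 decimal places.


Cov = (1/n)*sum((xi-xbar)(yi-ybar))
n = 4, xbar = 31/4 = 7.75, ybar = 48/4 = 12
sum((xi-xbar)(yi-ybar)) = -35
Cov = -35 / 4 = -8.75

-8.7500


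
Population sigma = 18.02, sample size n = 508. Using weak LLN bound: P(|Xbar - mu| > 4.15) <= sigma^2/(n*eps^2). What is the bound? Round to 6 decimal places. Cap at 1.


bound = min(1, sigma^2/(n*eps^2))
sigma^2 = 18.02^2 = 324.7204
n*eps^2 = 508 * 4.15^2 = 508 * 17.2225 = 8749.03
sigma^2/(n*eps^2) = 324.7204 / 8749.03 ≈ 0.03711502

0.037115


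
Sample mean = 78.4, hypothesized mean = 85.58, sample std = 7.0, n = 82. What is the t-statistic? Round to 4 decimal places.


t = (xbar - mu0) / (s/sqrt(n))
xbar - mu0 = 78.4 - 85.58 = -7.18
sqrt(82) ≈ 9.05538514
s/sqrt(n) = 7.0 / 9.05538514 ≈ 0.77302068
t = -7.18 / 0.77302068 ≈ -9.288238

-9.2882


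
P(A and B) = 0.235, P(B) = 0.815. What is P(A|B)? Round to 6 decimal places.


P(A|B) = P(A and B) / P(B) = 0.235 / 0.815 = 47/163 ≈ 0.28834356

0.288344


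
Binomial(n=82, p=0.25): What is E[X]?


E[X] = n*p = 82 * 0.25 = 20.5

20.5


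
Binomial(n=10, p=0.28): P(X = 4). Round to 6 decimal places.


P = C(n,k) * p^k * (1-p)^(n-k)
C(10,4) = 210
p^k = 0.28^4 = 0.00614656
(1-p)^(n-k) = 0.72^6 ≈ 0.1393141
P = 210 * 0.00614656 * 0.1393141 ≈ 0.179823

0.179823


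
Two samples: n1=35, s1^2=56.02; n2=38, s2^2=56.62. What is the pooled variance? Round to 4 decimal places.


sp^2 = ((n1-1)*s1^2 + (n2-1)*s2^2)/(n1+n2-2)
(n1-1)*s1^2 = 34 * 56.02 = 1904.68
(n2-1)*s2^2 = 37 * 56.62 = 2094.94
numerator = 1904.68 + 2094.94 = 3999.62
n1+n2-2 = 71
sp^2 = 3999.62 / 71 = 199981/3550 ≈ 56.332676

56.3327


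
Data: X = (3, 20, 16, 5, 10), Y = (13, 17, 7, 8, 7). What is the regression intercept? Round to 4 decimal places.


a = ybar - b*xbar, where b = sum((xi-xbar)(yi-ybar)) / sum((xi-xbar)^2)
n = 5, xbar = 54/5 = 10.8, ybar = 52/5 = 10.4
Sxy = sum((xi-xbar)(yi-ybar)) = 39.4
Sxx = sum((xi-xbar)^2) = 206.8
b = Sxy / Sxx = 197/1034 ≈ 0.190522
a = 10.4 - 0.190522 * 10.8 = 4313/517 ≈ 8.342360

8.3424


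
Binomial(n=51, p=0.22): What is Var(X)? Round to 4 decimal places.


Var = n*p*(1-p) = 51 * 0.22 * 0.78 = 8.7516

8.7516


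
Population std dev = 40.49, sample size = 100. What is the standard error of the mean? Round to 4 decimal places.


SE = sigma / sqrt(n)
sqrt(100) = 10
SE = 40.49 / 10 = 4.049

4.0490


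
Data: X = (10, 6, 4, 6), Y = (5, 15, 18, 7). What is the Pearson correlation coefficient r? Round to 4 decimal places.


r = sum((xi-xbar)(yi-ybar)) / sqrt(sum((xi-xbar)^2) * sum((yi-ybar)^2))
n = 4, xbar = 26/4 = 6.5, ybar = 45/4 = 11.25
Sxy = sum((xi-xbar)(yi-ybar)) = -38.5
Sxx = sum((xi-xbar)^2) = 19
Syy = sum((yi-ybar)^2) = 116.75
sqrt(Sxx*Syy) ≈ 47.098301
r = Sxy / sqrt(Sxx*Syy) = -38.5 / 47.098301 ≈ -0.817439

-0.8174


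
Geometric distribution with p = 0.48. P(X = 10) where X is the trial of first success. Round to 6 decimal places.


P = (1-p)^(k-1) * p
(1-p)^(k-1) = 0.52^9 ≈ 0.002779906
P = 0.002779906 * 0.48 ≈ 0.001334355

0.001334


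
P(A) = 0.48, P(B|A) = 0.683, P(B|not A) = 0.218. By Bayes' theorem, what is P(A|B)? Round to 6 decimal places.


P(A|B) = P(B|A)*P(A) / P(B), P(B) = P(B|A)*P(A) + P(B|not A)*P(not A)
P(B|A)*P(A) = 0.683 * 0.48 = 0.32784
P(B|not A)*P(not A) = 0.218 * 0.52 = 0.11336
P(B) = 0.32784 + 0.11336 = 0.4412
P(A|B) = 0.32784 / 0.4412 = 4098/5515 ≈ 0.74306437

0.743064


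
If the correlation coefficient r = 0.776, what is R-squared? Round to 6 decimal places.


R^2 = r^2 = (0.776)^2 = 0.602176

0.602176


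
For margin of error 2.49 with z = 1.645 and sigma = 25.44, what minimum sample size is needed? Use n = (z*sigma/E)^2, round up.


z*sigma/E = 1.645 * 25.44 / 2.49 = 34874/2075 ≈ 16.806747
(z*sigma/E)^2 ≈ 282.466744
round up: n = 283

283


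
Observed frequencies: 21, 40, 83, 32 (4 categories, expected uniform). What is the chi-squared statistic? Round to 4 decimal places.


chi2 = sum((O-E)^2/E), E = total/4
total = 176, E = 176/4 = 44
(21 - 44)^2 / 44 = 529 / 44 = 529/44 ≈ 12.022727
(40 - 44)^2 / 44 = 16 / 44 = 4/11 ≈ 0.363636
(83 - 44)^2 / 44 = 1521 / 44 = 1521/44 ≈ 34.568182
(32 - 44)^2 / 44 = 144 / 44 = 36/11 ≈ 3.272727
chi2 = 1105/22 ≈ 50.227273

50.2273


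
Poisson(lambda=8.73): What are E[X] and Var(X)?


E[X] = Var(X) = lambda = 8.73

8.73, 8.73


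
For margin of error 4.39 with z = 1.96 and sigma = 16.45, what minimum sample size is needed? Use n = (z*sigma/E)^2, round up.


z*sigma/E = 1.96 * 16.45 / 4.39 = 16121/2195 ≈ 7.344419
(z*sigma/E)^2 ≈ 53.940492
round up: n = 54

54


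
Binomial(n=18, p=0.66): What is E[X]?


E[X] = n*p = 18 * 0.66 = 11.88

11.88


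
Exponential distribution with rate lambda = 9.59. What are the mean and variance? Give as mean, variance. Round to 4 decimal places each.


mean = 1/lam, var = 1/lam^2
mean = 1 / 9.59 = 100/959 ≈ 0.104275
lam^2 = 9.59^2 = 91.9681
var = 1 / 91.9681 ≈ 0.010873

0.1043, 0.0109


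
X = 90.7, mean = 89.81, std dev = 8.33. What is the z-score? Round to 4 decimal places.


z = (X - mu) / sigma
X - mu = 90.7 - 89.81 = 0.89
z = 0.89 / 8.33 = 89/833 ≈ 0.106843

0.1068


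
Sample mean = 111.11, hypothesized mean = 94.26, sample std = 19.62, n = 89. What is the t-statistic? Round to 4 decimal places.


t = (xbar - mu0) / (s/sqrt(n))
xbar - mu0 = 111.11 - 94.26 = 16.85
sqrt(89) ≈ 9.43398113
s/sqrt(n) = 19.62 / 9.43398113 ≈ 2.07971584
t = 16.85 / 2.07971584 ≈ 8.102068

8.1021


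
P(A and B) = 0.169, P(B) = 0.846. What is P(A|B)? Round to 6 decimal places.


P(A|B) = P(A and B) / P(B) = 0.169 / 0.846 = 169/846 ≈ 0.19976359

0.199764


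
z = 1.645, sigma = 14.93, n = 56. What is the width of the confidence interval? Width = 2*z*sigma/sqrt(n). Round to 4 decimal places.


width = 2*z*sigma/sqrt(n)
2*z*sigma = 2 * 1.645 * 14.93 = 49.1197
sqrt(56) ≈ 7.483315
width = 49.1197 / 7.483315 ≈ 6.563896

6.5639


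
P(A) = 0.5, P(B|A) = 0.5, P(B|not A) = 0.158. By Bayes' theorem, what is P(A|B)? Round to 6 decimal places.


P(A|B) = P(B|A)*P(A) / P(B), P(B) = P(B|A)*P(A) + P(B|not A)*P(not A)
P(B|A)*P(A) = 0.5 * 0.5 = 0.25
P(B|not A)*P(not A) = 0.158 * 0.5 = 0.079
P(B) = 0.25 + 0.079 = 0.329
P(A|B) = 0.25 / 0.329 = 250/329 ≈ 0.75987842

0.759878


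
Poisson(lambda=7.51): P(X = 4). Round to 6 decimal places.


P = e^(-lam) * lam^k / k!
e^(-7.51) ≈ 0.0005475811
lam^k = 7.51^4 ≈ 3180.971280
k! = 4! = 24
P = 0.0005475811 * 3180.971280 / 24 ≈ 0.072577

0.072577
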